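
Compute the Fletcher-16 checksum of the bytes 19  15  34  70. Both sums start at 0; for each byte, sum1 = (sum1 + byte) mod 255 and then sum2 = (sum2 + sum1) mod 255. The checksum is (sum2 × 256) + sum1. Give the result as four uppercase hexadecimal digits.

Running sums (mod 255):
  after byte 0 (19): sum1=19, sum2=19
  after byte 1 (15): sum1=34, sum2=53
  after byte 2 (34): sum1=68, sum2=121
  after byte 3 (70): sum1=138, sum2=4
Checksum = sum2·256 + sum1 = 4·256 + 138 = 1162 = 0x048A.

048A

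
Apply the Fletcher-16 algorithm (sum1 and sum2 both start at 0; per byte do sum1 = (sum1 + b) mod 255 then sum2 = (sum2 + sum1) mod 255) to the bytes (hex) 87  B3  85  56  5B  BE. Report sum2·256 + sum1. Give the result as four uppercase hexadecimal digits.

Running sums (mod 255):
  after byte 0 (87): sum1=135, sum2=135
  after byte 1 (B3): sum1=59, sum2=194
  after byte 2 (85): sum1=192, sum2=131
  after byte 3 (56): sum1=23, sum2=154
  after byte 4 (5B): sum1=114, sum2=13
  after byte 5 (BE): sum1=49, sum2=62
Checksum = sum2·256 + sum1 = 62·256 + 49 = 15921 = 0x3E31.

3E31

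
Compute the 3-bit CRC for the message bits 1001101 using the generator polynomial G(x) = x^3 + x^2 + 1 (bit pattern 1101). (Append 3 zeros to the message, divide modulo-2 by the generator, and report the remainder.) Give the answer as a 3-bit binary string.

Append 3 zeros: 1001101000. Divide by 1101 (XOR where the leading bit is 1):
  pos 0: 1001 XOR 1101 = 0100
  pos 1: 1001 XOR 1101 = 0100
  pos 2: 1000 XOR 1101 = 0101
  pos 3: 1011 XOR 1101 = 0110
  pos 4: 1100 XOR 1101 = 0001
Remainder (last 3 bits) = 100. This is the CRC / FCS.

100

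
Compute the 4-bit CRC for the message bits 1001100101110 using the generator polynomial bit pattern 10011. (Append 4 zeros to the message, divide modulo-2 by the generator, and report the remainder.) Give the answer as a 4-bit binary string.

Append 4 zeros: 10011001011100000. Divide by 10011 (XOR where the leading bit is 1):
  pos 0: 10011 XOR 10011 = 00000
  pos 7: 10111 XOR 10011 = 00100
  pos 9: 10000 XOR 10011 = 00011
  pos 12: 11000 XOR 10011 = 01011
Remainder (last 4 bits) = 1011. This is the CRC / FCS.

1011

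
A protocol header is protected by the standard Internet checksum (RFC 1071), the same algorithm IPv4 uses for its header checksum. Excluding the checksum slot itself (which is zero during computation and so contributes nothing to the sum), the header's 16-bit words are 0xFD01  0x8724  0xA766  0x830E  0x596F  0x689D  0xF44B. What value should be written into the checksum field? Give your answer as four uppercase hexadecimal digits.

9B0B

One's-complement addition (fold any carry out of bit 15 back into bit 0):
  0xFD01 + 0x8724 = 0x18425 → wrap carry → 0x8426
  0x8426 + 0xA766 = 0x12B8C → wrap carry → 0x2B8D
  0x2B8D + 0x830E = 0x0AE9B
  0xAE9B + 0x596F = 0x1080A → wrap carry → 0x080B
  0x080B + 0x689D = 0x070A8
  0x70A8 + 0xF44B = 0x164F3 → wrap carry → 0x64F4
One's-complement sum = 0x64F4.
Checksum = ~0x64F4 & 0xFFFF = 0x9B0B.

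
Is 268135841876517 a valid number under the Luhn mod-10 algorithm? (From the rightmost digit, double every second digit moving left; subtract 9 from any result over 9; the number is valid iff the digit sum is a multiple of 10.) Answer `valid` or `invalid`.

invalid

From the right, keep odd positions and double even positions (subtract 9 from any doubled value over 9):
  doubled (positions 2,4,...): 2 3 7 8 1 2 3 → sum 26
  kept (positions 1,3,...): 7 5 7 1 8 3 8 2 → sum 41
Total = 67.
67 mod 10 = 7, so the number is invalid.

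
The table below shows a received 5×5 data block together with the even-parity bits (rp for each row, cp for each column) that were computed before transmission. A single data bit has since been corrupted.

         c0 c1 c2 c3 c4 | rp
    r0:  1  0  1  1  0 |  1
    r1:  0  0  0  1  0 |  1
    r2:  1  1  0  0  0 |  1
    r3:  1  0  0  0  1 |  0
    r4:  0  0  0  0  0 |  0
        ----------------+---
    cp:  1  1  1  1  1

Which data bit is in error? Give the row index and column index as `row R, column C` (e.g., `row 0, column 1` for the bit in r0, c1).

Recompute each row's even parity and compare to rp:
  r0: data parity 1, sent rp 1 → ok
  r1: data parity 1, sent rp 1 → ok
  r2: data parity 0, sent rp 1 → mismatch
  r3: data parity 0, sent rp 0 → ok
  r4: data parity 0, sent rp 0 → ok
Recompute each column's even parity and compare to cp:
  c0: data parity 1, sent cp 1 → ok
  c1: data parity 1, sent cp 1 → ok
  c2: data parity 1, sent cp 1 → ok
  c3: data parity 0, sent cp 1 → mismatch
  c4: data parity 1, sent cp 1 → ok
Exactly one row (r2) and one column (c3) fail → the flipped bit is at their intersection.

row 2, column 3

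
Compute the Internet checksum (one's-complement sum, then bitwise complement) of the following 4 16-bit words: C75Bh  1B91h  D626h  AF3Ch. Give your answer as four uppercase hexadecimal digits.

97AF

One's-complement addition (fold any carry out of bit 15 back into bit 0):
  0xC75B + 0x1B91 = 0x0E2EC
  0xE2EC + 0xD626 = 0x1B912 → wrap carry → 0xB913
  0xB913 + 0xAF3C = 0x1684F → wrap carry → 0x6850
One's-complement sum = 0x6850.
Checksum = ~0x6850 & 0xFFFF = 0x97AF.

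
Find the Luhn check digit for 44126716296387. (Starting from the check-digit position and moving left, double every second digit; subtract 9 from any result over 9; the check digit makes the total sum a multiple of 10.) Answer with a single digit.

2

Partial digits right→left: 7 8 3 6 9 2 6 1 7 6 2 1 4 4
Double every second digit counting from the check-digit position (so the 1st, 3rd, 5th, ... of the partial from the right).
  doubled (with −9 where >9): 5 6 9 3 5 4 8 → sum 40
  kept as-is: 8 6 2 1 6 1 4 → sum 28
Total = 40 + 28 = 68.
Check digit = (10 − (68 mod 10)) mod 10 = 2.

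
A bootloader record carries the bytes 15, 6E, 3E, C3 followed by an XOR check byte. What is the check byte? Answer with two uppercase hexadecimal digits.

XOR the bytes together:
  start with 0x15
  0x15 ⊕ 0x6E = 0x7B
  0x7B ⊕ 0x3E = 0x45
  0x45 ⊕ 0xC3 = 0x86

86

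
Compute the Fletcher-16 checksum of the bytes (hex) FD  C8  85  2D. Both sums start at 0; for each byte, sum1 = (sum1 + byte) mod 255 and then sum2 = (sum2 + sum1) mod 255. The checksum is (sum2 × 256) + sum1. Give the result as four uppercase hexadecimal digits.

Running sums (mod 255):
  after byte 0 (FD): sum1=253, sum2=253
  after byte 1 (C8): sum1=198, sum2=196
  after byte 2 (85): sum1=76, sum2=17
  after byte 3 (2D): sum1=121, sum2=138
Checksum = sum2·256 + sum1 = 138·256 + 121 = 35449 = 0x8A79.

8A79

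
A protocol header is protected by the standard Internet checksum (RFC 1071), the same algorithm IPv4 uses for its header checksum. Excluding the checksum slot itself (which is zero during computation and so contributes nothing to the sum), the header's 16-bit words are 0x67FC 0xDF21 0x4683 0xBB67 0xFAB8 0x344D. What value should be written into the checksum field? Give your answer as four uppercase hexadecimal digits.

One's-complement addition (fold any carry out of bit 15 back into bit 0):
  0x67FC + 0xDF21 = 0x1471D → wrap carry → 0x471E
  0x471E + 0x4683 = 0x08DA1
  0x8DA1 + 0xBB67 = 0x14908 → wrap carry → 0x4909
  0x4909 + 0xFAB8 = 0x143C1 → wrap carry → 0x43C2
  0x43C2 + 0x344D = 0x0780F
One's-complement sum = 0x780F.
Checksum = ~0x780F & 0xFFFF = 0x87F0.

87F0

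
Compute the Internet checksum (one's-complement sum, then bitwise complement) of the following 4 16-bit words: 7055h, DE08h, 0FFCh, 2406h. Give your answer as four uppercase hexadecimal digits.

One's-complement addition (fold any carry out of bit 15 back into bit 0):
  0x7055 + 0xDE08 = 0x14E5D → wrap carry → 0x4E5E
  0x4E5E + 0x0FFC = 0x05E5A
  0x5E5A + 0x2406 = 0x08260
One's-complement sum = 0x8260.
Checksum = ~0x8260 & 0xFFFF = 0x7D9F.

7D9F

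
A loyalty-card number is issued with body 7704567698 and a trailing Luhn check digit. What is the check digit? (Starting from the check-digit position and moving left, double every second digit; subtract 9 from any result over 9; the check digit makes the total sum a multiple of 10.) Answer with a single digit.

6

Partial digits right→left: 8 9 6 7 6 5 4 0 7 7
Double every second digit counting from the check-digit position (so the 1st, 3rd, 5th, ... of the partial from the right).
  doubled (with −9 where >9): 7 3 3 8 5 → sum 26
  kept as-is: 9 7 5 0 7 → sum 28
Total = 26 + 28 = 54.
Check digit = (10 − (54 mod 10)) mod 10 = 6.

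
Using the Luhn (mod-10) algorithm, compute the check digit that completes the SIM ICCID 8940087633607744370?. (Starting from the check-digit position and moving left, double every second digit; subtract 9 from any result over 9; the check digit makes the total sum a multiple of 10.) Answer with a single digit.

Partial digits right→left: 0 7 3 4 4 7 7 0 6 3 3 6 7 8 0 0 4 9 8
Double every second digit counting from the check-digit position (so the 1st, 3rd, 5th, ... of the partial from the right).
  doubled (with −9 where >9): 0 6 8 5 3 6 5 0 8 7 → sum 48
  kept as-is: 7 4 7 0 3 6 8 0 9 → sum 44
Total = 48 + 44 = 92.
Check digit = (10 − (92 mod 10)) mod 10 = 8.

8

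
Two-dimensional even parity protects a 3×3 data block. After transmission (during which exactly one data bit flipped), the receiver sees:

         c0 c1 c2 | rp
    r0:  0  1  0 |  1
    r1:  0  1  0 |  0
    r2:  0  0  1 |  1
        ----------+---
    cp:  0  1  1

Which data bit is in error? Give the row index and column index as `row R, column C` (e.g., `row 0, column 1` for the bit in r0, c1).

row 1, column 1

Recompute each row's even parity and compare to rp:
  r0: data parity 1, sent rp 1 → ok
  r1: data parity 1, sent rp 0 → mismatch
  r2: data parity 1, sent rp 1 → ok
Recompute each column's even parity and compare to cp:
  c0: data parity 0, sent cp 0 → ok
  c1: data parity 0, sent cp 1 → mismatch
  c2: data parity 1, sent cp 1 → ok
Exactly one row (r1) and one column (c1) fail → the flipped bit is at their intersection.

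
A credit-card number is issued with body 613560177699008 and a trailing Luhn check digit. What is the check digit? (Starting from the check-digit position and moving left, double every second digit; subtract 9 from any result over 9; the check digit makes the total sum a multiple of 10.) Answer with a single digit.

Partial digits right→left: 8 0 0 9 9 6 7 7 1 0 6 5 3 1 6
Double every second digit counting from the check-digit position (so the 1st, 3rd, 5th, ... of the partial from the right).
  doubled (with −9 where >9): 7 0 9 5 2 3 6 3 → sum 35
  kept as-is: 0 9 6 7 0 5 1 → sum 28
Total = 35 + 28 = 63.
Check digit = (10 − (63 mod 10)) mod 10 = 7.

7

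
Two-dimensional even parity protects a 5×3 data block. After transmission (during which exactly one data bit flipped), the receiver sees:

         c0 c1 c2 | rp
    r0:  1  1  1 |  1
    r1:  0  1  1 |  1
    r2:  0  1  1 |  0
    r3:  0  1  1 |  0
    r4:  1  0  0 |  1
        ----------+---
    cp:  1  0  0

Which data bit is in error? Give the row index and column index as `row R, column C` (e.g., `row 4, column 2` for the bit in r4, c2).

row 1, column 0

Recompute each row's even parity and compare to rp:
  r0: data parity 1, sent rp 1 → ok
  r1: data parity 0, sent rp 1 → mismatch
  r2: data parity 0, sent rp 0 → ok
  r3: data parity 0, sent rp 0 → ok
  r4: data parity 1, sent rp 1 → ok
Recompute each column's even parity and compare to cp:
  c0: data parity 0, sent cp 1 → mismatch
  c1: data parity 0, sent cp 0 → ok
  c2: data parity 0, sent cp 0 → ok
Exactly one row (r1) and one column (c0) fail → the flipped bit is at their intersection.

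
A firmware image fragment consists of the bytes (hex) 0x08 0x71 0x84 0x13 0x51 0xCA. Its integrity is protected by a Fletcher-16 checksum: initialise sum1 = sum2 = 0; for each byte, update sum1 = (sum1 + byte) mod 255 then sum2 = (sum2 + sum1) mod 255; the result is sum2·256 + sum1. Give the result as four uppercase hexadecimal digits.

Running sums (mod 255):
  after byte 0 (0x08): sum1=8, sum2=8
  after byte 1 (0x71): sum1=121, sum2=129
  after byte 2 (0x84): sum1=253, sum2=127
  after byte 3 (0x13): sum1=17, sum2=144
  after byte 4 (0x51): sum1=98, sum2=242
  after byte 5 (0xCA): sum1=45, sum2=32
Checksum = sum2·256 + sum1 = 32·256 + 45 = 8237 = 0x202D.

202D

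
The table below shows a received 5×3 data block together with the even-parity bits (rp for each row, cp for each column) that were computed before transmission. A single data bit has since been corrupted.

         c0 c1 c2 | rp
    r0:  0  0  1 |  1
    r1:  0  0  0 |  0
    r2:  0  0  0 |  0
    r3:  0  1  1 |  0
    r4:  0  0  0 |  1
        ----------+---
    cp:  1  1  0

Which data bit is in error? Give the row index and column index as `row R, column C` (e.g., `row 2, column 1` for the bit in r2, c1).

row 4, column 0

Recompute each row's even parity and compare to rp:
  r0: data parity 1, sent rp 1 → ok
  r1: data parity 0, sent rp 0 → ok
  r2: data parity 0, sent rp 0 → ok
  r3: data parity 0, sent rp 0 → ok
  r4: data parity 0, sent rp 1 → mismatch
Recompute each column's even parity and compare to cp:
  c0: data parity 0, sent cp 1 → mismatch
  c1: data parity 1, sent cp 1 → ok
  c2: data parity 0, sent cp 0 → ok
Exactly one row (r4) and one column (c0) fail → the flipped bit is at their intersection.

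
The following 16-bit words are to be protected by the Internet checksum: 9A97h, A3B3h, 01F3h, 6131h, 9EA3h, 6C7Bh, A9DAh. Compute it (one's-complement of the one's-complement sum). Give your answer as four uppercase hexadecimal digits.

One's-complement addition (fold any carry out of bit 15 back into bit 0):
  0x9A97 + 0xA3B3 = 0x13E4A → wrap carry → 0x3E4B
  0x3E4B + 0x01F3 = 0x0403E
  0x403E + 0x6131 = 0x0A16F
  0xA16F + 0x9EA3 = 0x14012 → wrap carry → 0x4013
  0x4013 + 0x6C7B = 0x0AC8E
  0xAC8E + 0xA9DA = 0x15668 → wrap carry → 0x5669
One's-complement sum = 0x5669.
Checksum = ~0x5669 & 0xFFFF = 0xA996.

A996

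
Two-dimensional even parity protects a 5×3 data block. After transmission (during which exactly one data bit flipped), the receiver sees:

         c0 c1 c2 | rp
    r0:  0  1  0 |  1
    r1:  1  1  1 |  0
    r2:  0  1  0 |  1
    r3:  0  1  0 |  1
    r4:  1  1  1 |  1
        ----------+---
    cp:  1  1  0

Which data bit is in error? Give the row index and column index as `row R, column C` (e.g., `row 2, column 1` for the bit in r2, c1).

row 1, column 0

Recompute each row's even parity and compare to rp:
  r0: data parity 1, sent rp 1 → ok
  r1: data parity 1, sent rp 0 → mismatch
  r2: data parity 1, sent rp 1 → ok
  r3: data parity 1, sent rp 1 → ok
  r4: data parity 1, sent rp 1 → ok
Recompute each column's even parity and compare to cp:
  c0: data parity 0, sent cp 1 → mismatch
  c1: data parity 1, sent cp 1 → ok
  c2: data parity 0, sent cp 0 → ok
Exactly one row (r1) and one column (c0) fail → the flipped bit is at their intersection.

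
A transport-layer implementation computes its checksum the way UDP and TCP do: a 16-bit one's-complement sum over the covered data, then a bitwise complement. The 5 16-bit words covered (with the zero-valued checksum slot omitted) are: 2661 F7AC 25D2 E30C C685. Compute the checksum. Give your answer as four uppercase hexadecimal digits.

128D

One's-complement addition (fold any carry out of bit 15 back into bit 0):
  0x2661 + 0xF7AC = 0x11E0D → wrap carry → 0x1E0E
  0x1E0E + 0x25D2 = 0x043E0
  0x43E0 + 0xE30C = 0x126EC → wrap carry → 0x26ED
  0x26ED + 0xC685 = 0x0ED72
One's-complement sum = 0xED72.
Checksum = ~0xED72 & 0xFFFF = 0x128D.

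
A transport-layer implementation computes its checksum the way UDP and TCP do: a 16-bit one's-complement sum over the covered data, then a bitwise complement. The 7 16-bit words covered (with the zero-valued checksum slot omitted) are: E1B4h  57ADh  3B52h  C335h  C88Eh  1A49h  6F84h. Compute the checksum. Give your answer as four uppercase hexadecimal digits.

75B9

One's-complement addition (fold any carry out of bit 15 back into bit 0):
  0xE1B4 + 0x57AD = 0x13961 → wrap carry → 0x3962
  0x3962 + 0x3B52 = 0x074B4
  0x74B4 + 0xC335 = 0x137E9 → wrap carry → 0x37EA
  0x37EA + 0xC88E = 0x10078 → wrap carry → 0x0079
  0x0079 + 0x1A49 = 0x01AC2
  0x1AC2 + 0x6F84 = 0x08A46
One's-complement sum = 0x8A46.
Checksum = ~0x8A46 & 0xFFFF = 0x75B9.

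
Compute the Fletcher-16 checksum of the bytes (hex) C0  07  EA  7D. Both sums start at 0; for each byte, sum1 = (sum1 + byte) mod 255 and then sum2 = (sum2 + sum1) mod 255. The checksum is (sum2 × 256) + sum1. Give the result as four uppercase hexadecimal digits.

Running sums (mod 255):
  after byte 0 (C0): sum1=192, sum2=192
  after byte 1 (07): sum1=199, sum2=136
  after byte 2 (EA): sum1=178, sum2=59
  after byte 3 (7D): sum1=48, sum2=107
Checksum = sum2·256 + sum1 = 107·256 + 48 = 27440 = 0x6B30.

6B30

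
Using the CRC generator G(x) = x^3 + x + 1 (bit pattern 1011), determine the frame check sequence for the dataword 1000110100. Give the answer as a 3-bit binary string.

011

Append 3 zeros: 1000110100000. Divide by 1011 (XOR where the leading bit is 1):
  pos 0: 1000 XOR 1011 = 0011
  pos 2: 1111 XOR 1011 = 0100
  pos 3: 1000 XOR 1011 = 0011
  pos 5: 1110 XOR 1011 = 0101
  pos 6: 1010 XOR 1011 = 0001
  pos 9: 1000 XOR 1011 = 0011
Remainder (last 3 bits) = 011. This is the CRC / FCS.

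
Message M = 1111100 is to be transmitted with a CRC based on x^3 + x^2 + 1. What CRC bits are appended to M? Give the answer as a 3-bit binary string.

Append 3 zeros: 1111100000. Divide by 1101 (XOR where the leading bit is 1):
  pos 0: 1111 XOR 1101 = 0010
  pos 2: 1010 XOR 1101 = 0111
  pos 3: 1110 XOR 1101 = 0011
  pos 5: 1100 XOR 1101 = 0001
Remainder (last 3 bits) = 010. This is the CRC / FCS.

010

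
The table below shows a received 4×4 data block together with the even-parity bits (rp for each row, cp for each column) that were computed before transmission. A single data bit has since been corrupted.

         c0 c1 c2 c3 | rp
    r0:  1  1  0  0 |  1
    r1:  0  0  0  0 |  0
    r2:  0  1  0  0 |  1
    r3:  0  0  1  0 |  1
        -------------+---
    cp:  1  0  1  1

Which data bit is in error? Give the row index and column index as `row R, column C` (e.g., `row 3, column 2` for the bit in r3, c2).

row 0, column 3

Recompute each row's even parity and compare to rp:
  r0: data parity 0, sent rp 1 → mismatch
  r1: data parity 0, sent rp 0 → ok
  r2: data parity 1, sent rp 1 → ok
  r3: data parity 1, sent rp 1 → ok
Recompute each column's even parity and compare to cp:
  c0: data parity 1, sent cp 1 → ok
  c1: data parity 0, sent cp 0 → ok
  c2: data parity 1, sent cp 1 → ok
  c3: data parity 0, sent cp 1 → mismatch
Exactly one row (r0) and one column (c3) fail → the flipped bit is at their intersection.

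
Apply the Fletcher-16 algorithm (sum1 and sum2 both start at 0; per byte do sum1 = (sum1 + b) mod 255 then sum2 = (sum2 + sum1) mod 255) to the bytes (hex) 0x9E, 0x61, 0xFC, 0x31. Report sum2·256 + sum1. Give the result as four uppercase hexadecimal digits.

C92E

Running sums (mod 255):
  after byte 0 (0x9E): sum1=158, sum2=158
  after byte 1 (0x61): sum1=0, sum2=158
  after byte 2 (0xFC): sum1=252, sum2=155
  after byte 3 (0x31): sum1=46, sum2=201
Checksum = sum2·256 + sum1 = 201·256 + 46 = 51502 = 0xC92E.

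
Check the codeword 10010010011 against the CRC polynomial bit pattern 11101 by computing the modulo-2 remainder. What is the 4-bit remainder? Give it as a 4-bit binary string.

Modulo-2 division of 10010010011 by 11101:
  pos 0: 10010 XOR 11101 = 01111
  pos 1: 11110 XOR 11101 = 00011
  pos 4: 11100 XOR 11101 = 00001
Remainder = 0111 (nonzero — an error is detected).

0111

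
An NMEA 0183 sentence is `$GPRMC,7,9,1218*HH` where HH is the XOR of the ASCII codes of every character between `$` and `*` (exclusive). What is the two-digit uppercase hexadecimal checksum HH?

63

XOR the ASCII codes of the payload characters:
  'G' = 0x47 → acc = 0x47
  'P' = 0x50 → acc = 0x17
  'R' = 0x52 → acc = 0x45
  'M' = 0x4D → acc = 0x08
  'C' = 0x43 → acc = 0x4B
  ',' = 0x2C → acc = 0x67
  '7' = 0x37 → acc = 0x50
  ',' = 0x2C → acc = 0x7C
  '9' = 0x39 → acc = 0x45
  ',' = 0x2C → acc = 0x69
  '1' = 0x31 → acc = 0x58
  '2' = 0x32 → acc = 0x6A
  '1' = 0x31 → acc = 0x5B
  '8' = 0x38 → acc = 0x63
Checksum = 0x63.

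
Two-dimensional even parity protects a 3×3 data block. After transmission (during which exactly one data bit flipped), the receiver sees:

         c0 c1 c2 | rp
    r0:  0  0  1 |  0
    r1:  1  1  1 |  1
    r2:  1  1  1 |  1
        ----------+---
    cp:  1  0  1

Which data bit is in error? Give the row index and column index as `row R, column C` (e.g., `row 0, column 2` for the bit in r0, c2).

row 0, column 0

Recompute each row's even parity and compare to rp:
  r0: data parity 1, sent rp 0 → mismatch
  r1: data parity 1, sent rp 1 → ok
  r2: data parity 1, sent rp 1 → ok
Recompute each column's even parity and compare to cp:
  c0: data parity 0, sent cp 1 → mismatch
  c1: data parity 0, sent cp 0 → ok
  c2: data parity 1, sent cp 1 → ok
Exactly one row (r0) and one column (c0) fail → the flipped bit is at their intersection.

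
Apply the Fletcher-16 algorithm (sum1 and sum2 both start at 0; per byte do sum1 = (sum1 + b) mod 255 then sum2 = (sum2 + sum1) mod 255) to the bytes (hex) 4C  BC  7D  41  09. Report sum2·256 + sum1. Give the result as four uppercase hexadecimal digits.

Running sums (mod 255):
  after byte 0 (4C): sum1=76, sum2=76
  after byte 1 (BC): sum1=9, sum2=85
  after byte 2 (7D): sum1=134, sum2=219
  after byte 3 (41): sum1=199, sum2=163
  after byte 4 (09): sum1=208, sum2=116
Checksum = sum2·256 + sum1 = 116·256 + 208 = 29904 = 0x74D0.

74D0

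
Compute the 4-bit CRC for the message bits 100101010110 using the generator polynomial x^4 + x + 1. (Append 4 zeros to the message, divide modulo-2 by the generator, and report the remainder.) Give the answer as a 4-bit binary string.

0110

Append 4 zeros: 1001010101100000. Divide by 10011 (XOR where the leading bit is 1):
  pos 0: 10010 XOR 10011 = 00001
  pos 4: 11010 XOR 10011 = 01001
  pos 5: 10011 XOR 10011 = 00000
  pos 10: 10000 XOR 10011 = 00011
Remainder (last 4 bits) = 0110. This is the CRC / FCS.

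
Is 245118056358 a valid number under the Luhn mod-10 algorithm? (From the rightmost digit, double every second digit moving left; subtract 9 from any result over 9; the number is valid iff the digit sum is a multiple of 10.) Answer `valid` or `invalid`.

valid

From the right, keep odd positions and double even positions (subtract 9 from any doubled value over 9):
  doubled (positions 2,4,...): 1 3 0 2 1 4 → sum 11
  kept (positions 1,3,...): 8 3 5 8 1 4 → sum 29
Total = 40.
40 mod 10 = 0, so the number is valid.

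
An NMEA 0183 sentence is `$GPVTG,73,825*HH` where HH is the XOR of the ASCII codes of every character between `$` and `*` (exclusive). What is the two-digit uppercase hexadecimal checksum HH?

69

XOR the ASCII codes of the payload characters:
  'G' = 0x47 → acc = 0x47
  'P' = 0x50 → acc = 0x17
  'V' = 0x56 → acc = 0x41
  'T' = 0x54 → acc = 0x15
  'G' = 0x47 → acc = 0x52
  ',' = 0x2C → acc = 0x7E
  '7' = 0x37 → acc = 0x49
  '3' = 0x33 → acc = 0x7A
  ',' = 0x2C → acc = 0x56
  '8' = 0x38 → acc = 0x6E
  '2' = 0x32 → acc = 0x5C
  '5' = 0x35 → acc = 0x69
Checksum = 0x69.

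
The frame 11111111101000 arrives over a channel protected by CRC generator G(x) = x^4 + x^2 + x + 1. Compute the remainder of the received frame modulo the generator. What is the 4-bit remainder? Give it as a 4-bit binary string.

Modulo-2 division of 11111111101000 by 10111:
  pos 0: 11111 XOR 10111 = 01000
  pos 1: 10001 XOR 10111 = 00110
  pos 3: 11011 XOR 10111 = 01100
  pos 4: 11001 XOR 10111 = 01110
  pos 5: 11100 XOR 10111 = 01011
  pos 6: 10111 XOR 10111 = 00000
Remainder = 0000 (zero — the frame passes the CRC check).

0000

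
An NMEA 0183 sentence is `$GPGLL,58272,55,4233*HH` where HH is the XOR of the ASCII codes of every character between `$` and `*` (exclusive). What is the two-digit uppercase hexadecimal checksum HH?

XOR the ASCII codes of the payload characters:
  'G' = 0x47 → acc = 0x47
  'P' = 0x50 → acc = 0x17
  'G' = 0x47 → acc = 0x50
  'L' = 0x4C → acc = 0x1C
  'L' = 0x4C → acc = 0x50
  ',' = 0x2C → acc = 0x7C
  '5' = 0x35 → acc = 0x49
  '8' = 0x38 → acc = 0x71
  '2' = 0x32 → acc = 0x43
  '7' = 0x37 → acc = 0x74
  '2' = 0x32 → acc = 0x46
  ',' = 0x2C → acc = 0x6A
  '5' = 0x35 → acc = 0x5F
  '5' = 0x35 → acc = 0x6A
  ',' = 0x2C → acc = 0x46
  '4' = 0x34 → acc = 0x72
  '2' = 0x32 → acc = 0x40
  '3' = 0x33 → acc = 0x73
  '3' = 0x33 → acc = 0x40
Checksum = 0x40.

40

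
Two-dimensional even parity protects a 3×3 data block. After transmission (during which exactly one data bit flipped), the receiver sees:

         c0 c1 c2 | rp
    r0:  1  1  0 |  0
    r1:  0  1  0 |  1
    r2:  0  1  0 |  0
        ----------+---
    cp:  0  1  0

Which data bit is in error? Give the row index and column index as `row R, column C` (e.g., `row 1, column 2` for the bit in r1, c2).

Recompute each row's even parity and compare to rp:
  r0: data parity 0, sent rp 0 → ok
  r1: data parity 1, sent rp 1 → ok
  r2: data parity 1, sent rp 0 → mismatch
Recompute each column's even parity and compare to cp:
  c0: data parity 1, sent cp 0 → mismatch
  c1: data parity 1, sent cp 1 → ok
  c2: data parity 0, sent cp 0 → ok
Exactly one row (r2) and one column (c0) fail → the flipped bit is at their intersection.

row 2, column 0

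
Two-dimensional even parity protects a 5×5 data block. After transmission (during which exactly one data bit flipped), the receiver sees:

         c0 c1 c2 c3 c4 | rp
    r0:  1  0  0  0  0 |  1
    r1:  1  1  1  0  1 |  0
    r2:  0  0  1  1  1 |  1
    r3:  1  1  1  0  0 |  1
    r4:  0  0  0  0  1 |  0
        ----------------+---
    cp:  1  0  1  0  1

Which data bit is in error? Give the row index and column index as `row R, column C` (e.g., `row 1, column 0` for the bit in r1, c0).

row 4, column 3

Recompute each row's even parity and compare to rp:
  r0: data parity 1, sent rp 1 → ok
  r1: data parity 0, sent rp 0 → ok
  r2: data parity 1, sent rp 1 → ok
  r3: data parity 1, sent rp 1 → ok
  r4: data parity 1, sent rp 0 → mismatch
Recompute each column's even parity and compare to cp:
  c0: data parity 1, sent cp 1 → ok
  c1: data parity 0, sent cp 0 → ok
  c2: data parity 1, sent cp 1 → ok
  c3: data parity 1, sent cp 0 → mismatch
  c4: data parity 1, sent cp 1 → ok
Exactly one row (r4) and one column (c3) fail → the flipped bit is at their intersection.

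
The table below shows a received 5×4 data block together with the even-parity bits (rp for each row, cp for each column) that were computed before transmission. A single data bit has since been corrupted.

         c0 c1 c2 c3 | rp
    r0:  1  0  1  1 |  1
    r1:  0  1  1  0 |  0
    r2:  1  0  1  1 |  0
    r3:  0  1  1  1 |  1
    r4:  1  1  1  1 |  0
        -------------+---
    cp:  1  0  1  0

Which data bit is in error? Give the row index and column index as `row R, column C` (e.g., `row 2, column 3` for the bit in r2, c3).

Recompute each row's even parity and compare to rp:
  r0: data parity 1, sent rp 1 → ok
  r1: data parity 0, sent rp 0 → ok
  r2: data parity 1, sent rp 0 → mismatch
  r3: data parity 1, sent rp 1 → ok
  r4: data parity 0, sent rp 0 → ok
Recompute each column's even parity and compare to cp:
  c0: data parity 1, sent cp 1 → ok
  c1: data parity 1, sent cp 0 → mismatch
  c2: data parity 1, sent cp 1 → ok
  c3: data parity 0, sent cp 0 → ok
Exactly one row (r2) and one column (c1) fail → the flipped bit is at their intersection.

row 2, column 1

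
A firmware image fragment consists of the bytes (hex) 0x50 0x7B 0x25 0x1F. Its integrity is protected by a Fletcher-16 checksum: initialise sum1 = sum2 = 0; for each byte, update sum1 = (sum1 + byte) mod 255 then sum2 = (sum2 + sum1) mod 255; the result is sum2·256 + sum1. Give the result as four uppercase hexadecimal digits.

Running sums (mod 255):
  after byte 0 (0x50): sum1=80, sum2=80
  after byte 1 (0x7B): sum1=203, sum2=28
  after byte 2 (0x25): sum1=240, sum2=13
  after byte 3 (0x1F): sum1=16, sum2=29
Checksum = sum2·256 + sum1 = 29·256 + 16 = 7440 = 0x1D10.

1D10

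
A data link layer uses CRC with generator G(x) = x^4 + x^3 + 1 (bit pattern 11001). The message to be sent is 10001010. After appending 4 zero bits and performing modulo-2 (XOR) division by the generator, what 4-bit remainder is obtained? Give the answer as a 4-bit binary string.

Append 4 zeros: 100010100000. Divide by 11001 (XOR where the leading bit is 1):
  pos 0: 10001 XOR 11001 = 01000
  pos 1: 10000 XOR 11001 = 01001
  pos 2: 10011 XOR 11001 = 01010
  pos 3: 10100 XOR 11001 = 01101
  pos 4: 11010 XOR 11001 = 00011
  pos 7: 11000 XOR 11001 = 00001
Remainder (last 4 bits) = 0001. This is the CRC / FCS.

0001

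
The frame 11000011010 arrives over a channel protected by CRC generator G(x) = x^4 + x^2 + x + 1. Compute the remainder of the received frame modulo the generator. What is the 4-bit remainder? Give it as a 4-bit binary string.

Modulo-2 division of 11000011010 by 10111:
  pos 0: 11000 XOR 10111 = 01111
  pos 1: 11110 XOR 10111 = 01001
  pos 2: 10011 XOR 10111 = 00100
  pos 4: 10010 XOR 10111 = 00101
  pos 6: 10110 XOR 10111 = 00001
Remainder = 0001 (nonzero — an error is detected).

0001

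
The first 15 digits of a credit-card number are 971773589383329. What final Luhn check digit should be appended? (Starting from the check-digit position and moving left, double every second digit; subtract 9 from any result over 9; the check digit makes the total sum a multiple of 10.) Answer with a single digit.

Partial digits right→left: 9 2 3 3 8 3 9 8 5 3 7 7 1 7 9
Double every second digit counting from the check-digit position (so the 1st, 3rd, 5th, ... of the partial from the right).
  doubled (with −9 where >9): 9 6 7 9 1 5 2 9 → sum 48
  kept as-is: 2 3 3 8 3 7 7 → sum 33
Total = 48 + 33 = 81.
Check digit = (10 − (81 mod 10)) mod 10 = 9.

9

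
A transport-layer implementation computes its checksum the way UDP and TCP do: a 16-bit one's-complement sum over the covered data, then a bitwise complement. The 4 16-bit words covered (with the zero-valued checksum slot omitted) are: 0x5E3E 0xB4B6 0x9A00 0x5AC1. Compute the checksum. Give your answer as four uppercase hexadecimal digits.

F848

One's-complement addition (fold any carry out of bit 15 back into bit 0):
  0x5E3E + 0xB4B6 = 0x112F4 → wrap carry → 0x12F5
  0x12F5 + 0x9A00 = 0x0ACF5
  0xACF5 + 0x5AC1 = 0x107B6 → wrap carry → 0x07B7
One's-complement sum = 0x07B7.
Checksum = ~0x07B7 & 0xFFFF = 0xF848.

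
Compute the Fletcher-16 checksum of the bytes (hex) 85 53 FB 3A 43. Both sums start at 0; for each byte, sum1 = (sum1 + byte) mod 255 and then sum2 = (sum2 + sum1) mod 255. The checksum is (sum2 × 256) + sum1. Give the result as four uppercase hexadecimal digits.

Running sums (mod 255):
  after byte 0 (85): sum1=133, sum2=133
  after byte 1 (53): sum1=216, sum2=94
  after byte 2 (FB): sum1=212, sum2=51
  after byte 3 (3A): sum1=15, sum2=66
  after byte 4 (43): sum1=82, sum2=148
Checksum = sum2·256 + sum1 = 148·256 + 82 = 37970 = 0x9452.

9452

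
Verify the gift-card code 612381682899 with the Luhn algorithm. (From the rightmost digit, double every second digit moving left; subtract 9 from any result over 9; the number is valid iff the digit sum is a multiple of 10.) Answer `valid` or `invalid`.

valid

From the right, keep odd positions and double even positions (subtract 9 from any doubled value over 9):
  doubled (positions 2,4,...): 9 4 3 7 4 3 → sum 30
  kept (positions 1,3,...): 9 8 8 1 3 1 → sum 30
Total = 60.
60 mod 10 = 0, so the number is valid.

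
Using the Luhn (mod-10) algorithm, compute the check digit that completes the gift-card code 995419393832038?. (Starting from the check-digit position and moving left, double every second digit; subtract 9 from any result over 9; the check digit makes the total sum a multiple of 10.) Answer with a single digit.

Partial digits right→left: 8 3 0 2 3 8 3 9 3 9 1 4 5 9 9
Double every second digit counting from the check-digit position (so the 1st, 3rd, 5th, ... of the partial from the right).
  doubled (with −9 where >9): 7 0 6 6 6 2 1 9 → sum 37
  kept as-is: 3 2 8 9 9 4 9 → sum 44
Total = 37 + 44 = 81.
Check digit = (10 − (81 mod 10)) mod 10 = 9.

9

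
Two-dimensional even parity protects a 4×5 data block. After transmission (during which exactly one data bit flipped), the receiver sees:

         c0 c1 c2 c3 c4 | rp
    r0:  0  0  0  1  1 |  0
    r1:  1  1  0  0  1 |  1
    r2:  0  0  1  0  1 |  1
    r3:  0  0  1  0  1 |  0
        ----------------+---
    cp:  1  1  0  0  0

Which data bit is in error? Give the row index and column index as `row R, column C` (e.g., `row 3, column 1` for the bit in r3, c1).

Recompute each row's even parity and compare to rp:
  r0: data parity 0, sent rp 0 → ok
  r1: data parity 1, sent rp 1 → ok
  r2: data parity 0, sent rp 1 → mismatch
  r3: data parity 0, sent rp 0 → ok
Recompute each column's even parity and compare to cp:
  c0: data parity 1, sent cp 1 → ok
  c1: data parity 1, sent cp 1 → ok
  c2: data parity 0, sent cp 0 → ok
  c3: data parity 1, sent cp 0 → mismatch
  c4: data parity 0, sent cp 0 → ok
Exactly one row (r2) and one column (c3) fail → the flipped bit is at their intersection.

row 2, column 3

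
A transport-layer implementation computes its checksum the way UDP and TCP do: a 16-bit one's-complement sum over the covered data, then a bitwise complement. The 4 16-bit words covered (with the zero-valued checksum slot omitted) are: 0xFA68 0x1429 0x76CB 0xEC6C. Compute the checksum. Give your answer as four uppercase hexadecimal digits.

8E35

One's-complement addition (fold any carry out of bit 15 back into bit 0):
  0xFA68 + 0x1429 = 0x10E91 → wrap carry → 0x0E92
  0x0E92 + 0x76CB = 0x0855D
  0x855D + 0xEC6C = 0x171C9 → wrap carry → 0x71CA
One's-complement sum = 0x71CA.
Checksum = ~0x71CA & 0xFFFF = 0x8E35.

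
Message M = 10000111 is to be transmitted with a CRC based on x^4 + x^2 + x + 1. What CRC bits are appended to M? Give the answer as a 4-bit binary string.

Append 4 zeros: 100001110000. Divide by 10111 (XOR where the leading bit is 1):
  pos 0: 10000 XOR 10111 = 00111
  pos 2: 11111 XOR 10111 = 01000
  pos 3: 10001 XOR 10111 = 00110
  pos 5: 11000 XOR 10111 = 01111
  pos 6: 11110 XOR 10111 = 01001
  pos 7: 10010 XOR 10111 = 00101
Remainder (last 4 bits) = 0101. This is the CRC / FCS.

0101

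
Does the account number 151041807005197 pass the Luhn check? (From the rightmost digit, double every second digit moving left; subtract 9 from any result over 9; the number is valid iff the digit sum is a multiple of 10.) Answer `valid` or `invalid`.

invalid

From the right, keep odd positions and double even positions (subtract 9 from any doubled value over 9):
  doubled (positions 2,4,...): 9 1 0 0 2 0 1 → sum 13
  kept (positions 1,3,...): 7 1 0 7 8 4 1 1 → sum 29
Total = 42.
42 mod 10 = 2, so the number is invalid.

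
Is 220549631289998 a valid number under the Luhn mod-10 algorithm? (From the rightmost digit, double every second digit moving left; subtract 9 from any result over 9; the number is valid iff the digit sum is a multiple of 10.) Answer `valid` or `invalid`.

valid

From the right, keep odd positions and double even positions (subtract 9 from any doubled value over 9):
  doubled (positions 2,4,...): 9 9 4 6 9 1 4 → sum 42
  kept (positions 1,3,...): 8 9 8 1 6 4 0 2 → sum 38
Total = 80.
80 mod 10 = 0, so the number is valid.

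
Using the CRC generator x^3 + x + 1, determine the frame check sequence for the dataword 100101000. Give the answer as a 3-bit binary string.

001

Append 3 zeros: 100101000000. Divide by 1011 (XOR where the leading bit is 1):
  pos 0: 1001 XOR 1011 = 0010
  pos 2: 1001 XOR 1011 = 0010
  pos 4: 1000 XOR 1011 = 0011
  pos 6: 1100 XOR 1011 = 0111
  pos 7: 1110 XOR 1011 = 0101
  pos 8: 1010 XOR 1011 = 0001
Remainder (last 3 bits) = 001. This is the CRC / FCS.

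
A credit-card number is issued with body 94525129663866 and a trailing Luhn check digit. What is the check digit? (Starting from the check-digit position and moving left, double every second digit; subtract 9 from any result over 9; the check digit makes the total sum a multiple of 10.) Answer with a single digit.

Partial digits right→left: 6 6 8 3 6 6 9 2 1 5 2 5 4 9
Double every second digit counting from the check-digit position (so the 1st, 3rd, 5th, ... of the partial from the right).
  doubled (with −9 where >9): 3 7 3 9 2 4 8 → sum 36
  kept as-is: 6 3 6 2 5 5 9 → sum 36
Total = 36 + 36 = 72.
Check digit = (10 − (72 mod 10)) mod 10 = 8.

8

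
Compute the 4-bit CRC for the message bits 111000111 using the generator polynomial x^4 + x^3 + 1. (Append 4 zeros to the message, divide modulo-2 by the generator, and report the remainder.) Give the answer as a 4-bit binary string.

Append 4 zeros: 1110001110000. Divide by 11001 (XOR where the leading bit is 1):
  pos 0: 11100 XOR 11001 = 00101
  pos 2: 10101 XOR 11001 = 01100
  pos 3: 11001 XOR 11001 = 00000
  pos 8: 10000 XOR 11001 = 01001
Remainder (last 4 bits) = 1001. This is the CRC / FCS.

1001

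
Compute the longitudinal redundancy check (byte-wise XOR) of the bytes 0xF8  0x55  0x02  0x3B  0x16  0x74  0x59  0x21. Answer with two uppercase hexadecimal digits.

XOR the bytes together:
  start with 0xF8
  0xF8 ⊕ 0x55 = 0xAD
  0xAD ⊕ 0x02 = 0xAF
  0xAF ⊕ 0x3B = 0x94
  0x94 ⊕ 0x16 = 0x82
  0x82 ⊕ 0x74 = 0xF6
  0xF6 ⊕ 0x59 = 0xAF
  0xAF ⊕ 0x21 = 0x8E

8E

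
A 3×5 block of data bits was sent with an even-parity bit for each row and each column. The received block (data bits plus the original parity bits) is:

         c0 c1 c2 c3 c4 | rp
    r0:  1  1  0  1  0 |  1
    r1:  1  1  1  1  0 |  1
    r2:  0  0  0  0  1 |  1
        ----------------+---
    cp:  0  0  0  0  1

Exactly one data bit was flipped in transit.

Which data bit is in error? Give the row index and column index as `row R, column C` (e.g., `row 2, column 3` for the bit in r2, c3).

row 1, column 2

Recompute each row's even parity and compare to rp:
  r0: data parity 1, sent rp 1 → ok
  r1: data parity 0, sent rp 1 → mismatch
  r2: data parity 1, sent rp 1 → ok
Recompute each column's even parity and compare to cp:
  c0: data parity 0, sent cp 0 → ok
  c1: data parity 0, sent cp 0 → ok
  c2: data parity 1, sent cp 0 → mismatch
  c3: data parity 0, sent cp 0 → ok
  c4: data parity 1, sent cp 1 → ok
Exactly one row (r1) and one column (c2) fail → the flipped bit is at their intersection.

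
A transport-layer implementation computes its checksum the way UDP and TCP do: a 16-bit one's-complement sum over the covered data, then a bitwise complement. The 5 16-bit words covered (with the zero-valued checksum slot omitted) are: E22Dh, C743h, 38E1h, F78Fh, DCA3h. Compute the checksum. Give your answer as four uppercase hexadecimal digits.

One's-complement addition (fold any carry out of bit 15 back into bit 0):
  0xE22D + 0xC743 = 0x1A970 → wrap carry → 0xA971
  0xA971 + 0x38E1 = 0x0E252
  0xE252 + 0xF78F = 0x1D9E1 → wrap carry → 0xD9E2
  0xD9E2 + 0xDCA3 = 0x1B685 → wrap carry → 0xB686
One's-complement sum = 0xB686.
Checksum = ~0xB686 & 0xFFFF = 0x4979.

4979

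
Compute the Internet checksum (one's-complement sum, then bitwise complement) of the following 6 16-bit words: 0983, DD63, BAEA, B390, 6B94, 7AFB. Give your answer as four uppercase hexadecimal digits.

One's-complement addition (fold any carry out of bit 15 back into bit 0):
  0x0983 + 0xDD63 = 0x0E6E6
  0xE6E6 + 0xBAEA = 0x1A1D0 → wrap carry → 0xA1D1
  0xA1D1 + 0xB390 = 0x15561 → wrap carry → 0x5562
  0x5562 + 0x6B94 = 0x0C0F6
  0xC0F6 + 0x7AFB = 0x13BF1 → wrap carry → 0x3BF2
One's-complement sum = 0x3BF2.
Checksum = ~0x3BF2 & 0xFFFF = 0xC40D.

C40D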